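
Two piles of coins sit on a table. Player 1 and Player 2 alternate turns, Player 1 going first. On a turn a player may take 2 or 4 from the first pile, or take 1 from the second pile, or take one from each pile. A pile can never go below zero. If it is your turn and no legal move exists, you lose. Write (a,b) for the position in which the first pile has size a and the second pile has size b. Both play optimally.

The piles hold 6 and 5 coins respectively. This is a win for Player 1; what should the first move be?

Move to (4,5).

Positions with no move are L. A position that does have a move is losing for the player to move precisely when every available move leads to a winning position for the opponent. Fill in the labels:
No move ever increases a pile, so every position that can arise here has a ≤ 6 and b ≤ 5; it is enough to label the cells with 0 ≤ a ≤ 6 and 0 ≤ b ≤ 5.
Every move lowers a or b (never raises either), so fill the grid row by row in increasing a, and left to right within a row: each cell's successors are then already labelled.
      b=0  b=1  b=2  b=3  b=4  b=5
a=0:    L    W    L    W    L    W
a=1:    L    W    L    W    L    W
a=2:    W    W    W    W    W    W
a=3:    W    L    W    L    W    L
a=4:    W    L    W    L    W    L
a=5:    W    W    W    W    W    W
a=6:    L    W    L    W    L    W
Cells with no legal move (terminal, hence L): (0,0), (1,0).
The remaining L cells, each justified by listing all of its moves:
(0,2): the only move is to (0,1)(W), a W ⇒ L
(0,4): the only move is to (0,3)(W), a W ⇒ L
(1,2): moves to (1,1)(W), (0,1)(W); every one is W ⇒ L
(1,4): moves to (1,3)(W), (0,3)(W); every one is W ⇒ L
(3,1): moves to (1,1)(W), (3,0)(W), (2,0)(W); every one is W ⇒ L
(3,3): moves to (1,3)(W), (3,2)(W), (2,2)(W); every one is W ⇒ L
(3,5): moves to (1,5)(W), (3,4)(W), (2,4)(W); every one is W ⇒ L
(4,1): moves to (2,1)(W), (0,1)(W), (4,0)(W), (3,0)(W); every one is W ⇒ L
(4,3): moves to (2,3)(W), (0,3)(W), (4,2)(W), (3,2)(W); every one is W ⇒ L
(4,5): moves to (2,5)(W), (0,5)(W), (4,4)(W), (3,4)(W); every one is W ⇒ L
(6,0): moves to (4,0)(W), (2,0)(W); every one is W ⇒ L
(6,2): moves to (4,2)(W), (2,2)(W), (6,1)(W), (5,1)(W); every one is W ⇒ L
(6,4): moves to (4,4)(W), (2,4)(W), (6,3)(W), (5,3)(W); every one is W ⇒ L
Every other cell has at least one move into one of the L cells above, so it is W.
From (6,5), the L positions reachable in one move are: (4,5), (6,4). Any move reaching one of these is winning.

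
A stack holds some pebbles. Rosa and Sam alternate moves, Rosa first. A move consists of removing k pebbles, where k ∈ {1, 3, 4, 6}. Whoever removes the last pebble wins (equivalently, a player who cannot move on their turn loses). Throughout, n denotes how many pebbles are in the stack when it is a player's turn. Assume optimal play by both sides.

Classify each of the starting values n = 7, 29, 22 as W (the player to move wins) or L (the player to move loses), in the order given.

Compute win/loss labels from the base case upward. A position with no move is L. Any other position is W if it can reach an L in one move, else L.
n=0: no move → L
n=1: →0(L), so W
n=2: →1(W) only, which is W, so L
n=3: →2(L), so W
n=4: →0(L), so W
n=5: →2(L), so W
n=6: →2(L), so W
n=7: →6(W), 4(W), 3(W), 1(W) — all W, so L
n=8: →7(L), so W
n=9: →8(W), 6(W), 5(W), 3(W) — all W, so L
n=10: →9(L), so W
n=11: →7(L), so W
n=12: →9(L), so W
n=13: →9(L), so W
n=14: →13(W), 11(W), 10(W), 8(W) — all W, so L
n=15: →14(L), so W
n=16: →15(W), 13(W), 12(W), 10(W) — all W, so L
n=17: →16(L), so W
n=18: →14(L), so W
n=19: →16(L), so W
n=20: →16(L), so W
n=21: →20(W), 18(W), 17(W), 15(W) — all W, so L
n=22: →21(L), so W
n=23: →22(W), 20(W), 19(W), 17(W) — all W, so L
n=24: →23(L), so W
n=25: →21(L), so W
n=26: →23(L), so W
n=27: →23(L), so W
n=28: →27(W), 25(W), 24(W), 22(W) — all W, so L
n=29: →28(L), so W

7: L, 29: W, 22: W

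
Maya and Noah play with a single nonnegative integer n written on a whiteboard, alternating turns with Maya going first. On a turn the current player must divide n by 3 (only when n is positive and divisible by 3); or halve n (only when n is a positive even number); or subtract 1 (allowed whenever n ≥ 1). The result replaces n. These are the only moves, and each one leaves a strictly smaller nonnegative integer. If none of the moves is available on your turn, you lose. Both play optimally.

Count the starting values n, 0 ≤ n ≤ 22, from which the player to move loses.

Compute win/loss labels from the base case upward. A position with no move is L. Any other position is W if it can reach an L in one move, else L.
n=0: no move → L
n=1: can move to 0, which is L ⇒ W
n=2: the only move is to 1(W), a W ⇒ L
n=3: can move to 2, which is L ⇒ W
n=4: can move to 2, which is L ⇒ W
n=5: the only move is to 4(W), a W ⇒ L
n=6: can move to 2, which is L ⇒ W
n=7: the only move is to 6(W), a W ⇒ L
n=8: can move to 7, which is L ⇒ W
n=9: moves to 3(W), 8(W); every one is W ⇒ L
n=10: can move to 5, which is L ⇒ W
n=11: the only move is to 10(W), a W ⇒ L
n=12: can move to 11, which is L ⇒ W
n=13: the only move is to 12(W), a W ⇒ L
n=14: can move to 7, which is L ⇒ W
n=15: can move to 5, which is L ⇒ W
n=16: moves to 8(W), 15(W); every one is W ⇒ L
n=17: can move to 16, which is L ⇒ W
n=18: can move to 9, which is L ⇒ W
n=19: the only move is to 18(W), a W ⇒ L
n=20: can move to 19, which is L ⇒ W
n=21: can move to 7, which is L ⇒ W
n=22: can move to 11, which is L ⇒ W
L entries with 0 ≤ n ≤ 22: n = 0, 2, 5, 7, 9, 11, 13, 16, 19; that makes 9.

9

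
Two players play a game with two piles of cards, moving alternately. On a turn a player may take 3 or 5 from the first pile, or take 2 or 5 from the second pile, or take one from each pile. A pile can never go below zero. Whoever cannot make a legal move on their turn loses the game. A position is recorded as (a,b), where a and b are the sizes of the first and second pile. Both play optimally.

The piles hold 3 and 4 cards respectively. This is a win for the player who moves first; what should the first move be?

Classify positions by backward induction: terminal positions (no move available) are L. From any other position, the mover wins iff some move reaches an L.
No move ever increases a pile, so every position that can arise here has a ≤ 3 and b ≤ 4; it is enough to label the cells with 0 ≤ a ≤ 3 and 0 ≤ b ≤ 4.
Every move lowers a or b (never raises either), so fill the grid row by row in increasing a, and left to right within a row: each cell's successors are then already labelled.
      b=0  b=1  b=2  b=3  b=4
a=0:    L    L    W    W    L
a=1:    L    W    W    L    L
a=2:    L    W    W    L    W
a=3:    W    W    L    L    W
Cells with no legal move (terminal, hence L): (0,0), (0,1), (1,0), (2,0).
The remaining L cells, each justified by listing all of its moves:
(0,4): →(0,2)(W) only, which is W, so L
(1,3): →(1,1)(W), (0,2)(W) — all W, so L
(1,4): →(1,2)(W), (0,3)(W) — all W, so L
(2,3): →(2,1)(W), (1,2)(W) — all W, so L
(3,2): →(0,2)(W), (3,0)(W), (2,1)(W) — all W, so L
(3,3): →(0,3)(W), (3,1)(W), (2,2)(W) — all W, so L
Every other cell has at least one move into one of the L cells above, so it is W.
From (3,4), the L positions reachable in one move are: (0,4), (3,2), (2,3). Any move reaching one of these is winning.

Move to (0,4).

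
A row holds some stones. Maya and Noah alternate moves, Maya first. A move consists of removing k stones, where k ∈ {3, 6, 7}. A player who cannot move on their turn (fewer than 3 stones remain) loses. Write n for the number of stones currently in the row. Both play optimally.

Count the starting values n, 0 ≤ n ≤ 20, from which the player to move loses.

7

Label each position W (a win for the player to move) or L (a loss). A position with no legal move is L; any other position is W exactly when some move reaches an L, and L when every move reaches a W.
n=0: no move → L
n=1: no move → L
n=2: no move → L
n=3: reaches L-position 0 → W
n=4: reaches L-position 1 → W
n=5: reaches L-position 2 → W
n=6: reaches L-position 0 → W
n=7: reaches L-position 1 → W
n=8: reaches L-position 2 → W
n=9: reaches L-position 2 → W
n=10: only reaches 7(W), 4(W), 3(W), all W → L
n=11: only reaches 8(W), 5(W), 4(W), all W → L
n=12: only reaches 9(W), 6(W), 5(W), all W → L
n=13: reaches L-position 10 → W
n=14: reaches L-position 11 → W
n=15: reaches L-position 12 → W
n=16: reaches L-position 10 → W
n=17: reaches L-position 11 → W
n=18: reaches L-position 12 → W
n=19: reaches L-position 12 → W
n=20: only reaches 17(W), 14(W), 13(W), all W → L
L entries with 0 ≤ n ≤ 20: n = 0, 1, 2, 10, 11, 12, 20; that makes 7.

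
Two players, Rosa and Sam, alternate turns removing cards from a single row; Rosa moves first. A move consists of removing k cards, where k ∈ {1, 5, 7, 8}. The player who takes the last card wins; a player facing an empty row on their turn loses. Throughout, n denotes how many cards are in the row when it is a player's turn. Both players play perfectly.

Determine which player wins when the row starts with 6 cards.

Use the standard recursion: the mover loses at a terminal position; elsewhere, the mover wins exactly when some move hands the opponent an L position.
n=0: no move → L
n=1: can move to 0, which is L ⇒ W
n=2: the only move is to 1(W), a W ⇒ L
n=3: can move to 2, which is L ⇒ W
n=4: the only move is to 3(W), a W ⇒ L
n=5: can move to 4, which is L ⇒ W
n=6: moves to 5(W), 1(W); every one is W ⇒ L
Every move from 6 reaches a W position, so the mover loses.

Sam wins.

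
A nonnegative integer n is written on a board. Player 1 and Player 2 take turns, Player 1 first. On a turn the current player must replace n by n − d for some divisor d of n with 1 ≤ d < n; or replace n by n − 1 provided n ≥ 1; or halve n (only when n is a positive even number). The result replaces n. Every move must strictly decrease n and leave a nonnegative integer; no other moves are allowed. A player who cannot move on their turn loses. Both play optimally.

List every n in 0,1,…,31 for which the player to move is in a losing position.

0, 2, 5, 7, 9, 11, 13, 15, 17, 19, 21, 23, 25, 27, 29, 31

Label each position W (a win for the player to move) or L (a loss). A position with no legal move is L; any other position is W exactly when some move reaches an L, and L when every move reaches a W.
n=0: no move → L
n=1: can move to 0, which is L ⇒ W
n=2: the only move is to 1(W), a W ⇒ L
n=3: can move to 2, which is L ⇒ W
n=4: can move to 2, which is L ⇒ W
n=5: the only move is to 4(W), a W ⇒ L
n=6: can move to 5, which is L ⇒ W
n=7: the only move is to 6(W), a W ⇒ L
n=8: can move to 7, which is L ⇒ W
n=9: moves to 6(W), 8(W); every one is W ⇒ L
n=10: can move to 5, which is L ⇒ W
n=11: the only move is to 10(W), a W ⇒ L
n=12: can move to 9, which is L ⇒ W
n=13: the only move is to 12(W), a W ⇒ L
n=14: can move to 7, which is L ⇒ W
n=15: moves to 10(W), 12(W), 14(W); every one is W ⇒ L
n=16: can move to 15, which is L ⇒ W
n=17: the only move is to 16(W), a W ⇒ L
n=18: can move to 9, which is L ⇒ W
n=19: the only move is to 18(W), a W ⇒ L
n=20: can move to 15, which is L ⇒ W
n=21: moves to 14(W), 18(W), 20(W); every one is W ⇒ L
n=22: can move to 11, which is L ⇒ W
n=23: the only move is to 22(W), a W ⇒ L
n=24: can move to 21, which is L ⇒ W
n=25: moves to 20(W), 24(W); every one is W ⇒ L
n=26: can move to 13, which is L ⇒ W
n=27: moves to 18(W), 24(W), 26(W); every one is W ⇒ L
n=28: can move to 21, which is L ⇒ W
n=29: the only move is to 28(W), a W ⇒ L
n=30: can move to 15, which is L ⇒ W
n=31: the only move is to 30(W), a W ⇒ L
Reading off the rows marked L gives the requested list; there are 16 such values of n.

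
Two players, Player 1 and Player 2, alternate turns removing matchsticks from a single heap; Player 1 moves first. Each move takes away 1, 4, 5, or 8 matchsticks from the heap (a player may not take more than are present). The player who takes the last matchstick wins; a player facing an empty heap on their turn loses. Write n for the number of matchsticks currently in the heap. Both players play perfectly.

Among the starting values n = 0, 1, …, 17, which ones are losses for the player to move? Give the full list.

0, 2, 9, 11

Work bottom-up. With no move the player to move loses. Otherwise the position is W if at least one move leads to an L position for the opponent, and L if every move leads to a W.
n=0: no move → L
n=1: W (go to 0, an L position)
n=2: L (sole option 1(W) is W)
n=3: W (go to 2, an L position)
n=4: W (go to 0, an L position)
n=5: W (go to 0, an L position)
n=6: W (go to 2, an L position)
n=7: W (go to 2, an L position)
n=8: W (go to 0, an L position)
n=9: L (options 8(W), 5(W), 4(W), 1(W) are all W)
n=10: W (go to 9, an L position)
n=11: L (options 10(W), 7(W), 6(W), 3(W) are all W)
n=12: W (go to 11, an L position)
n=13: W (go to 9, an L position)
n=14: W (go to 9, an L position)
n=15: W (go to 11, an L position)
n=16: W (go to 11, an L position)
n=17: W (go to 9, an L position)
The losing starting values of n are exactly the entries labelled L in this table (4 of them).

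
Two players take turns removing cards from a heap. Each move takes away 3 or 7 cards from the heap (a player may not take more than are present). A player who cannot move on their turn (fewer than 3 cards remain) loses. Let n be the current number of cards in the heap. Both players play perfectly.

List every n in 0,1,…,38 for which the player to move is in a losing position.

Use the standard recursion: the mover loses at a terminal position; elsewhere, the mover wins exactly when some move hands the opponent an L position.
n=0: no move → L
n=1: no move → L
n=2: no move → L
n=3: →0(L), so W
n=4: →1(L), so W
n=5: →2(L), so W
n=6: →3(W) only, which is W, so L
n=7: →0(L), so W
n=8: →1(L), so W
n=9: →6(L), so W
n=10: →7(W), 3(W) — all W, so L
n=11: →8(W), 4(W) — all W, so L
n=12: →9(W), 5(W) — all W, so L
n=13: →10(L), so W
n=14: →11(L), so W
n=15: →12(L), so W
n=16: →13(W), 9(W) — all W, so L
n=17: →10(L), so W
n=18: →11(L), so W
n=19: →16(L), so W
n=20: →17(W), 13(W) — all W, so L
n=21: →18(W), 14(W) — all W, so L
n=22: →19(W), 15(W) — all W, so L
n=23: →20(L), so W
n=24: →21(L), so W
n=25: →22(L), so W
n=26: →23(W), 19(W) — all W, so L
n=27: →20(L), so W
n=28: →21(L), so W
n=29: →26(L), so W
n=30: →27(W), 23(W) — all W, so L
n=31: →28(W), 24(W) — all W, so L
n=32: →29(W), 25(W) — all W, so L
n=33: →30(L), so W
n=34: →31(L), so W
n=35: →32(L), so W
n=36: →33(W), 29(W) — all W, so L
n=37: →30(L), so W
n=38: →31(L), so W
The losing starting values of n are exactly the entries labelled L in this table (16 of them).

0, 1, 2, 6, 10, 11, 12, 16, 20, 21, 22, 26, 30, 31, 32, 36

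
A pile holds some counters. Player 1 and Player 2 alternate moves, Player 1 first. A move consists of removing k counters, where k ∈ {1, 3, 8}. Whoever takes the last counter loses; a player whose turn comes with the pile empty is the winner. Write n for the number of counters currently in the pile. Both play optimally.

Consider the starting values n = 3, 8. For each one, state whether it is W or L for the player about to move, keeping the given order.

3: L, 8: W

Use the standard recursion: the mover wins at a terminal position; elsewhere, the mover wins exactly when some move hands the opponent an L position.
n=0: no move; the opponent has just taken the last counter and therefore loses → W
n=1: L (sole option 0(W) is W)
n=2: W (go to 1, an L position)
n=3: L (options 2(W), 0(W) are all W)
n=4: W (go to 3, an L position)
n=5: L (options 4(W), 2(W) are all W)
n=6: W (go to 5, an L position)
n=7: L (options 6(W), 4(W) are all W)
n=8: W (go to 7, an L position)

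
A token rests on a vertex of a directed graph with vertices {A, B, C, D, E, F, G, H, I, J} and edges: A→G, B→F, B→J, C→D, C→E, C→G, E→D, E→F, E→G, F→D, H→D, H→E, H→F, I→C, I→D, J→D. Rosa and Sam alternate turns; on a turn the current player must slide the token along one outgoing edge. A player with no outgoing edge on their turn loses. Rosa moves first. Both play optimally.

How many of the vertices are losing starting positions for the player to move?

3

Positions with no move are L. A position that does have a move is losing for the player to move precisely when every available move leads to a winning position for the opponent. Fill in the labels:
Every edge goes from a vertex to one that appears earlier in the order D, G, F, E, C, H, J, I, A, B, so processing vertices in that order labels each vertex after all of its successors.
D: no outgoing edge → L
G: no outgoing edge → L
F: reaches L-position D → W
E: reaches L-position G → W
C: reaches L-position G → W
H: reaches L-position D → W
J: reaches L-position D → W
I: reaches L-position D → W
A: reaches L-position G → W
B: only reaches J(W), F(W), all W → L
The L vertices are B, D, G; that is 3 in all.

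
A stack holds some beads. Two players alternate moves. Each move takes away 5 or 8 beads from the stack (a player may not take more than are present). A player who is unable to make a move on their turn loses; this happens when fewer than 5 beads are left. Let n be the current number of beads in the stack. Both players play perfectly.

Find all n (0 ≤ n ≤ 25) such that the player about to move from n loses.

Work bottom-up. With no move the player to move loses. Otherwise the position is W if at least one move leads to an L position for the opponent, and L if every move leads to a W.
n=0: no move → L
n=1: no move → L
n=2: no move → L
n=3: no move → L
n=4: no move → L
n=5: can move to 0, which is L ⇒ W
n=6: can move to 1, which is L ⇒ W
n=7: can move to 2, which is L ⇒ W
n=8: can move to 3, which is L ⇒ W
n=9: can move to 4, which is L ⇒ W
n=10: can move to 2, which is L ⇒ W
n=11: can move to 3, which is L ⇒ W
n=12: can move to 4, which is L ⇒ W
n=13: moves to 8(W), 5(W); every one is W ⇒ L
n=14: moves to 9(W), 6(W); every one is W ⇒ L
n=15: moves to 10(W), 7(W); every one is W ⇒ L
n=16: moves to 11(W), 8(W); every one is W ⇒ L
n=17: moves to 12(W), 9(W); every one is W ⇒ L
n=18: can move to 13, which is L ⇒ W
n=19: can move to 14, which is L ⇒ W
n=20: can move to 15, which is L ⇒ W
n=21: can move to 16, which is L ⇒ W
n=22: can move to 17, which is L ⇒ W
n=23: can move to 15, which is L ⇒ W
n=24: can move to 16, which is L ⇒ W
n=25: can move to 17, which is L ⇒ W
Reading off the rows marked L gives the requested list; there are 10 such values of n.

0, 1, 2, 3, 4, 13, 14, 15, 16, 17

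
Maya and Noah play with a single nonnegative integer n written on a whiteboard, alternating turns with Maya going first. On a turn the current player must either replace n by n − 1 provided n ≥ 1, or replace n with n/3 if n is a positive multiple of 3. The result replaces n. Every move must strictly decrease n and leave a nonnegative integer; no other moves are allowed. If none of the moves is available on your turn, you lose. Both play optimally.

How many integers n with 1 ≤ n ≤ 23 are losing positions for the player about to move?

10

Positions with no move are L. A position that does have a move is losing for the player to move precisely when every available move leads to a winning position for the opponent. Fill in the labels:
n=0: no move → L
n=1: can move to 0, which is L ⇒ W
n=2: the only move is to 1(W), a W ⇒ L
n=3: can move to 2, which is L ⇒ W
n=4: the only move is to 3(W), a W ⇒ L
n=5: can move to 4, which is L ⇒ W
n=6: can move to 2, which is L ⇒ W
n=7: the only move is to 6(W), a W ⇒ L
n=8: can move to 7, which is L ⇒ W
n=9: moves to 3(W), 8(W); every one is W ⇒ L
n=10: can move to 9, which is L ⇒ W
n=11: the only move is to 10(W), a W ⇒ L
n=12: can move to 4, which is L ⇒ W
n=13: the only move is to 12(W), a W ⇒ L
n=14: can move to 13, which is L ⇒ W
n=15: moves to 5(W), 14(W); every one is W ⇒ L
n=16: can move to 15, which is L ⇒ W
n=17: the only move is to 16(W), a W ⇒ L
n=18: can move to 17, which is L ⇒ W
n=19: the only move is to 18(W), a W ⇒ L
n=20: can move to 19, which is L ⇒ W
n=21: can move to 7, which is L ⇒ W
n=22: the only move is to 21(W), a W ⇒ L
n=23: can move to 22, which is L ⇒ W
L entries with 1 ≤ n ≤ 23 (n=0 is outside the asked range and is not counted): n = 2, 4, 7, 9, 11, 13, 15, 17, 19, 22; that makes 10.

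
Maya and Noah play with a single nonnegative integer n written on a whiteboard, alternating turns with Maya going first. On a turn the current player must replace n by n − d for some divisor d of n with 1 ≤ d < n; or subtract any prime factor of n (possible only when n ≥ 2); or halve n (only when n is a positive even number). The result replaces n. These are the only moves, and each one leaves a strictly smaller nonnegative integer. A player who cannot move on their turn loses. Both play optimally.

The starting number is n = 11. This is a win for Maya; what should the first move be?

Move to 0.

Build the W/L table. Terminal = L. A non-terminal position is W if it has a move to some L; otherwise it is L.
n=0: no move → L
n=1: no move → L
n=2: reaches L-position 0 → W
n=3: reaches L-position 0 → W
n=4: only reaches 2(W), 3(W), all W → L
n=5: reaches L-position 0 → W
n=6: reaches L-position 4 → W
n=7: reaches L-position 0 → W
n=8: reaches L-position 4 → W
n=9: only reaches 6(W), 8(W), all W → L
n=10: reaches L-position 9 → W
n=11: reaches L-position 0 → W
From 11, the L positions reachable in one move are: 0.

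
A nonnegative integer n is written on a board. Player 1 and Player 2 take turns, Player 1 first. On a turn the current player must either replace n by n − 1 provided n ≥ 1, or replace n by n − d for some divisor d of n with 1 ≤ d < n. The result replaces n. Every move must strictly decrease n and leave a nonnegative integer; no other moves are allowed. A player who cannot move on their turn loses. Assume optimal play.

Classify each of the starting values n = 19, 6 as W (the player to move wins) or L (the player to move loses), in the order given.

Compute win/loss labels from the base case upward. A position with no move is L. Any other position is W if it can reach an L in one move, else L.
n=0: no move → L
n=1: →0(L), so W
n=2: →1(W) only, which is W, so L
n=3: →2(L), so W
n=4: →2(L), so W
n=5: →4(W) only, which is W, so L
n=6: →5(L), so W
n=7: →6(W) only, which is W, so L
n=8: →7(L), so W
n=9: →6(W), 8(W) — all W, so L
n=10: →5(L), so W
n=11: →10(W) only, which is W, so L
n=12: →9(L), so W
n=13: →12(W) only, which is W, so L
n=14: →7(L), so W
n=15: →10(W), 12(W), 14(W) — all W, so L
n=16: →15(L), so W
n=17: →16(W) only, which is W, so L
n=18: →9(L), so W
n=19: →18(W) only, which is W, so L

19: L, 6: W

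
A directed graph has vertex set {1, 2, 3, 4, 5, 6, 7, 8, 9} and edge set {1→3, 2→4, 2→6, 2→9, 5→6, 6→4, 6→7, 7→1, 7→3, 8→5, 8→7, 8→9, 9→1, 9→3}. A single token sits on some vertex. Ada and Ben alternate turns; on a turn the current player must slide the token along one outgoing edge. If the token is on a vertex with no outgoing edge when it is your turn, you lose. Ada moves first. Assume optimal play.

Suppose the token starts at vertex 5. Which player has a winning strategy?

Ben wins.

Work bottom-up. With no move the player to move loses. Otherwise the position is W if at least one move leads to an L position for the opponent, and L if every move leads to a W.
Every edge goes from a vertex to one that appears earlier in the order 4, 3, 1, 9, 7, 6, 5, 2, 8, so processing vertices in that order labels each vertex after all of its successors.
4: no outgoing edge → L
3: no outgoing edge → L
1: →3(L), so W
9: →3(L), so W
7: →3(L), so W
6: →4(L), so W
5: →6(W) only, which is W, so L
2: →4(L), so W
8: →5(L), so W
Every move from 5 reaches a W position, so the mover loses.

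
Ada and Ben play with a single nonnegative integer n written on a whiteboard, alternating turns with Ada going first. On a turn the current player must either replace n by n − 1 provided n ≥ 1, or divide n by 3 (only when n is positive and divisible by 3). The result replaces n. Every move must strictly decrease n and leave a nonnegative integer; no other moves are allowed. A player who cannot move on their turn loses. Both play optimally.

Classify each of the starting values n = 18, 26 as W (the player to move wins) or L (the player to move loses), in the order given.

18: W, 26: L

Compute win/loss labels from the base case upward. A position with no move is L. Any other position is W if it can reach an L in one move, else L.
n=0: no move → L
n=1: can move to 0, which is L ⇒ W
n=2: the only move is to 1(W), a W ⇒ L
n=3: can move to 2, which is L ⇒ W
n=4: the only move is to 3(W), a W ⇒ L
n=5: can move to 4, which is L ⇒ W
n=6: can move to 2, which is L ⇒ W
n=7: the only move is to 6(W), a W ⇒ L
n=8: can move to 7, which is L ⇒ W
n=9: moves to 3(W), 8(W); every one is W ⇒ L
n=10: can move to 9, which is L ⇒ W
n=11: the only move is to 10(W), a W ⇒ L
n=12: can move to 4, which is L ⇒ W
n=13: the only move is to 12(W), a W ⇒ L
n=14: can move to 13, which is L ⇒ W
n=15: moves to 5(W), 14(W); every one is W ⇒ L
n=16: can move to 15, which is L ⇒ W
n=17: the only move is to 16(W), a W ⇒ L
n=18: can move to 17, which is L ⇒ W
n=19: the only move is to 18(W), a W ⇒ L
n=20: can move to 19, which is L ⇒ W
n=21: can move to 7, which is L ⇒ W
n=22: the only move is to 21(W), a W ⇒ L
n=23: can move to 22, which is L ⇒ W
n=24: moves to 8(W), 23(W); every one is W ⇒ L
n=25: can move to 24, which is L ⇒ W
n=26: the only move is to 25(W), a W ⇒ L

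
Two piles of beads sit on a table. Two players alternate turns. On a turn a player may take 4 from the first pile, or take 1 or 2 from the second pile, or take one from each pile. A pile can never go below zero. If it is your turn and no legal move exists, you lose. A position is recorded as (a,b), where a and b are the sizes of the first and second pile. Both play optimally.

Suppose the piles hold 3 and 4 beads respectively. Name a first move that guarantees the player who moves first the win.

Positions with no move are L. A position that does have a move is losing for the player to move precisely when every available move leads to a winning position for the opponent. Fill in the labels:
No move ever increases a pile, so every position that can arise here has a ≤ 3 and b ≤ 4; it is enough to label the cells with 0 ≤ a ≤ 3 and 0 ≤ b ≤ 4.
Every move lowers a or b (never raises either), so fill the grid row by row in increasing a, and left to right within a row: each cell's successors are then already labelled.
      b=0  b=1  b=2  b=3  b=4
a=0:    L    W    W    L    W
a=1:    L    W    W    L    W
a=2:    L    W    W    L    W
a=3:    L    W    W    L    W
Cells with no legal move (terminal, hence L): (0,0), (1,0), (2,0), (3,0).
The remaining L cells, each justified by listing all of its moves:
(0,3): L (options (0,2)(W), (0,1)(W) are all W)
(1,3): L (options (1,2)(W), (1,1)(W), (0,2)(W) are all W)
(2,3): L (options (2,2)(W), (2,1)(W), (1,2)(W) are all W)
(3,3): L (options (3,2)(W), (3,1)(W), (2,2)(W) are all W)
Every other cell has at least one move into one of the L cells above, so it is W.
From (3,4), the L positions reachable in one move are: (3,3), (2,3). Any move reaching one of these is winning.

Move to (3,3).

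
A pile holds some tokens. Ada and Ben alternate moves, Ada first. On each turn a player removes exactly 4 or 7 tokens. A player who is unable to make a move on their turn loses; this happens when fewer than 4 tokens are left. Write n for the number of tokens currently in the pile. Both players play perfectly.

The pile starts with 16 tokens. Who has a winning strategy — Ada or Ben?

Ada wins.

Label each position W (a win for the player to move) or L (a loss). A position with no legal move is L; any other position is W exactly when some move reaches an L, and L when every move reaches a W.
n=0: no move → L
n=1: no move → L
n=2: no move → L
n=3: no move → L
n=4: →0(L), so W
n=5: →1(L), so W
n=6: →2(L), so W
n=7: →3(L), so W
n=8: →1(L), so W
n=9: →2(L), so W
n=10: →3(L), so W
n=11: →7(W), 4(W) — all W, so L
n=12: →8(W), 5(W) — all W, so L
n=13: →9(W), 6(W) — all W, so L
n=14: →10(W), 7(W) — all W, so L
n=15: →11(L), so W
n=16: →12(L), so W
From 16 Ada can remove 4, leaving 12, reaching an L position.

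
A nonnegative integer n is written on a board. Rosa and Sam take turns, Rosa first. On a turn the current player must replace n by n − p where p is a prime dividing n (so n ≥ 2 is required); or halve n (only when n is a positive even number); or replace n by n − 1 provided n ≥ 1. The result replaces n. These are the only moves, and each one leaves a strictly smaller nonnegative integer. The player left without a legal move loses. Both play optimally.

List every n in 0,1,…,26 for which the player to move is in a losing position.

Positions with no move are L. A position that does have a move is losing for the player to move precisely when every available move leads to a winning position for the opponent. Fill in the labels:
n=0: no move → L
n=1: →0(L), so W
n=2: →0(L), so W
n=3: →0(L), so W
n=4: →2(W), 3(W) — all W, so L
n=5: →0(L), so W
n=6: →4(L), so W
n=7: →0(L), so W
n=8: →4(L), so W
n=9: →6(W), 8(W) — all W, so L
n=10: →9(L), so W
n=11: →0(L), so W
n=12: →9(L), so W
n=13: →0(L), so W
n=14: →7(W), 12(W), 13(W) — all W, so L
n=15: →14(L), so W
n=16: →14(L), so W
n=17: →0(L), so W
n=18: →9(L), so W
n=19: →0(L), so W
n=20: →10(W), 15(W), 18(W), 19(W) — all W, so L
n=21: →14(L), so W
n=22: →20(L), so W
n=23: →0(L), so W
n=24: →12(W), 21(W), 22(W), 23(W) — all W, so L
n=25: →20(L), so W
n=26: →24(L), so W
Reading off the rows marked L gives the requested list; there are 6 such values of n.

0, 4, 9, 14, 20, 24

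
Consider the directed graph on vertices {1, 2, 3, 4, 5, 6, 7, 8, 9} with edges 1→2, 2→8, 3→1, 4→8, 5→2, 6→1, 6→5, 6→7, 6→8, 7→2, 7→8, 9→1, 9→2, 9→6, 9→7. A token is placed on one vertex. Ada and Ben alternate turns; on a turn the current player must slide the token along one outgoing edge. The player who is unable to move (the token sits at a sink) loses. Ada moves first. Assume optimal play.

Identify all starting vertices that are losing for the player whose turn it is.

1, 5, 8

Classify positions by backward induction: terminal positions (no move available) are L. From any other position, the mover wins iff some move reaches an L.
Every edge goes from a vertex to one that appears earlier in the order 8, 4, 2, 7, 5, 1, 6, 3, 9, so processing vertices in that order labels each vertex after all of its successors.
8: no outgoing edge → L
4: W (go to 8, an L position)
2: W (go to 8, an L position)
7: W (go to 8, an L position)
5: L (sole option 2(W) is W)
1: L (sole option 2(W) is W)
6: W (go to 1, an L position)
3: W (go to 1, an L position)
9: W (go to 1, an L position)
Reading off the rows marked L gives the requested list; there are 3 such vertices.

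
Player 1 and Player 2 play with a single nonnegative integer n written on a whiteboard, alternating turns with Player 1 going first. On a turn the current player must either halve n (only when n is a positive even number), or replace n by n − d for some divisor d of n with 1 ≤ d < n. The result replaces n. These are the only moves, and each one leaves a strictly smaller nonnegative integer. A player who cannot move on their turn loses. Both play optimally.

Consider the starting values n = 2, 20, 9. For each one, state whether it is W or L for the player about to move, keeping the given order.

2: W, 20: W, 9: L

Compute win/loss labels from the base case upward. A position with no move is L. Any other position is W if it can reach an L in one move, else L.
n=0: no move → L
n=1: no move → L
n=2: W (go to 1, an L position)
n=3: L (sole option 2(W) is W)
n=4: W (go to 3, an L position)
n=5: L (sole option 4(W) is W)
n=6: W (go to 3, an L position)
n=7: L (sole option 6(W) is W)
n=8: W (go to 7, an L position)
n=9: L (options 6(W), 8(W) are all W)
n=10: W (go to 5, an L position)
n=11: L (sole option 10(W) is W)
n=12: W (go to 9, an L position)
n=13: L (sole option 12(W) is W)
n=14: W (go to 7, an L position)
n=15: L (options 10(W), 12(W), 14(W) are all W)
n=16: W (go to 15, an L position)
n=17: L (sole option 16(W) is W)
n=18: W (go to 9, an L position)
n=19: L (sole option 18(W) is W)
n=20: W (go to 15, an L position)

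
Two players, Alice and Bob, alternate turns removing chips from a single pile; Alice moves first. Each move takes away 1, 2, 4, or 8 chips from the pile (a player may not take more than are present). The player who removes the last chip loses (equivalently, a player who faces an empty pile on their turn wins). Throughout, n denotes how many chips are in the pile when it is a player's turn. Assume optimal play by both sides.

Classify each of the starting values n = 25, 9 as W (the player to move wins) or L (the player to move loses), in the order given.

Label each position W (a win for the player to move) or L (a loss). A position with no legal move is W; any other position is W exactly when some move reaches an L, and L when every move reaches a W.
n=0: no move; the opponent has just taken the last chip and therefore loses → W
n=1: →0(W) only, which is W, so L
n=2: →1(L), so W
n=3: →1(L), so W
n=4: →3(W), 2(W), 0(W) — all W, so L
n=5: →4(L), so W
n=6: →4(L), so W
n=7: →6(W), 5(W), 3(W) — all W, so L
n=8: →7(L), so W
n=9: →7(L), so W
n=10: →9(W), 8(W), 6(W), 2(W) — all W, so L
n=11: →10(L), so W
n=12: →10(L), so W
n=13: →12(W), 11(W), 9(W), 5(W) — all W, so L
n=14: →13(L), so W
n=15: →13(L), so W
n=16: →15(W), 14(W), 12(W), 8(W) — all W, so L
n=17: →16(L), so W
n=18: →16(L), so W
n=19: →18(W), 17(W), 15(W), 11(W) — all W, so L
n=20: →19(L), so W
n=21: →19(L), so W
n=22: →21(W), 20(W), 18(W), 14(W) — all W, so L
n=23: →22(L), so W
n=24: →22(L), so W
n=25: →24(W), 23(W), 21(W), 17(W) — all W, so L

25: L, 9: W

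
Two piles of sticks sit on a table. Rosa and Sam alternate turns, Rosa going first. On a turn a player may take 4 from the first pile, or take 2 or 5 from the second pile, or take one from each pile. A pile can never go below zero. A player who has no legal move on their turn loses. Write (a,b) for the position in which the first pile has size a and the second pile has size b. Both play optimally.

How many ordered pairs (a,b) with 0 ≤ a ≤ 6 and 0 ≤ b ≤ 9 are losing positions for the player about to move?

Build the W/L table. Terminal = L. A non-terminal position is W if it has a move to some L; otherwise it is L.
Every move lowers a or b (never raises either), so fill the grid row by row in increasing a, and left to right within a row: each cell's successors are then already labelled.
      b=0  b=1  b=2  b=3  b=4  b=5  b=6  b=7  b=8  b=9
a=0:    L    L    W    W    L    W    W    L    L    W
a=1:    L    W    W    L    L    W    W    L    W    W
a=2:    L    W    W    L    W    W    L    L    W    W
a=3:    L    W    W    L    W    W    L    W    W    L
a=4:    W    W    L    L    W    W    L    W    W    L
a=5:    W    L    L    W    W    L    W    W    L    L
a=6:    W    L    W    W    L    L    W    W    L    W
Cells with no legal move (terminal, hence L): (0,0), (0,1), (1,0), (2,0), (3,0).
The remaining L cells, each justified by listing all of its moves:
(0,4): L (sole option (0,2)(W) is W)
(0,7): L (options (0,5)(W), (0,2)(W) are all W)
(0,8): L (options (0,6)(W), (0,3)(W) are all W)
(1,3): L (options (1,1)(W), (0,2)(W) are all W)
(1,4): L (options (1,2)(W), (0,3)(W) are all W)
(1,7): L (options (1,5)(W), (1,2)(W), (0,6)(W) are all W)
(2,3): L (options (2,1)(W), (1,2)(W) are all W)
(2,6): L (options (2,4)(W), (2,1)(W), (1,5)(W) are all W)
(2,7): L (options (2,5)(W), (2,2)(W), (1,6)(W) are all W)
(3,3): L (options (3,1)(W), (2,2)(W) are all W)
(3,6): L (options (3,4)(W), (3,1)(W), (2,5)(W) are all W)
(3,9): L (options (3,7)(W), (3,4)(W), (2,8)(W) are all W)
(4,2): L (options (0,2)(W), (4,0)(W), (3,1)(W) are all W)
(4,3): L (options (0,3)(W), (4,1)(W), (3,2)(W) are all W)
(4,6): L (options (0,6)(W), (4,4)(W), (4,1)(W), (3,5)(W) are all W)
(4,9): L (options (0,9)(W), (4,7)(W), (4,4)(W), (3,8)(W) are all W)
(5,1): L (options (1,1)(W), (4,0)(W) are all W)
(5,2): L (options (1,2)(W), (5,0)(W), (4,1)(W) are all W)
(5,5): L (options (1,5)(W), (5,3)(W), (5,0)(W), (4,4)(W) are all W)
(5,8): L (options (1,8)(W), (5,6)(W), (5,3)(W), (4,7)(W) are all W)
(5,9): L (options (1,9)(W), (5,7)(W), (5,4)(W), (4,8)(W) are all W)
(6,1): L (options (2,1)(W), (5,0)(W) are all W)
(6,4): L (options (2,4)(W), (6,2)(W), (5,3)(W) are all W)
(6,5): L (options (2,5)(W), (6,3)(W), (6,0)(W), (5,4)(W) are all W)
(6,8): L (options (2,8)(W), (6,6)(W), (6,3)(W), (5,7)(W) are all W)
Every other cell has at least one move into one of the L cells above, so it is W.
L cells per row: a=0: 5, a=1: 4, a=2: 4, a=3: 4, a=4: 4, a=5: 5, a=6: 4; total 30.

30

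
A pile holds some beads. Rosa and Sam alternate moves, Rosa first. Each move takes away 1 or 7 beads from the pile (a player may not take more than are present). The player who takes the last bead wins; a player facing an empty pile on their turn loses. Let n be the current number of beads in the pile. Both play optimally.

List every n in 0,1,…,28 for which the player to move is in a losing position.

0, 2, 4, 6, 8, 10, 12, 14, 16, 18, 20, 22, 24, 26, 28

Build the W/L table. Terminal = L. A non-terminal position is W if it has a move to some L; otherwise it is L.
n=0: no move → L
n=1: reaches L-position 0 → W
n=2: only reaches 1(W), which is W → L
n=3: reaches L-position 2 → W
n=4: only reaches 3(W), which is W → L
n=5: reaches L-position 4 → W
n=6: only reaches 5(W), which is W → L
n=7: reaches L-position 6 → W
n=8: only reaches 7(W), 1(W), all W → L
n=9: reaches L-position 8 → W
n=10: only reaches 9(W), 3(W), all W → L
n=11: reaches L-position 10 → W
n=12: only reaches 11(W), 5(W), all W → L
n=13: reaches L-position 12 → W
n=14: only reaches 13(W), 7(W), all W → L
n=15: reaches L-position 14 → W
n=16: only reaches 15(W), 9(W), all W → L
n=17: reaches L-position 16 → W
n=18: only reaches 17(W), 11(W), all W → L
n=19: reaches L-position 18 → W
n=20: only reaches 19(W), 13(W), all W → L
n=21: reaches L-position 20 → W
n=22: only reaches 21(W), 15(W), all W → L
n=23: reaches L-position 22 → W
n=24: only reaches 23(W), 17(W), all W → L
n=25: reaches L-position 24 → W
n=26: only reaches 25(W), 19(W), all W → L
n=27: reaches L-position 26 → W
n=28: only reaches 27(W), 21(W), all W → L
Reading off the rows marked L gives the requested list; there are 15 such values of n.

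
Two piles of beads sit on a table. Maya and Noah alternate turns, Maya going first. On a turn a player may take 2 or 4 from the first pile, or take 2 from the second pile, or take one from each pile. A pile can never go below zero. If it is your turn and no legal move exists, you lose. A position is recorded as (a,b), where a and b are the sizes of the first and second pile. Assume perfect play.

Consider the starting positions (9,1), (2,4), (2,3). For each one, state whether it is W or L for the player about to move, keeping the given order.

(9,1): L, (2,4): W, (2,3): L

Work bottom-up. With no move the player to move loses. Otherwise the position is W if at least one move leads to an L position for the opponent, and L if every move leads to a W.
No move ever increases a pile, so every position that can arise here has a ≤ 9 and b ≤ 4; it is enough to label the cells with 0 ≤ a ≤ 9 and 0 ≤ b ≤ 4.
Every move lowers a or b (never raises either), so fill the grid row by row in increasing a, and left to right within a row: each cell's successors are then already labelled.
      b=0  b=1  b=2  b=3  b=4
a=0:    L    L    W    W    L
a=1:    L    W    W    L    L
a=2:    W    W    L    L    W
a=3:    W    L    L    W    W
a=4:    W    W    W    W    W
a=5:    W    W    W    W    W
a=6:    L    L    W    W    L
a=7:    L    W    W    L    L
a=8:    W    W    L    L    W
a=9:    W    L    L    W    W
Cells with no legal move (terminal, hence L): (0,0), (0,1), (1,0).
The remaining L cells, each justified by listing all of its moves:
(0,4): the only move is to (0,2)(W), a W ⇒ L
(1,3): moves to (1,1)(W), (0,2)(W); every one is W ⇒ L
(1,4): moves to (1,2)(W), (0,3)(W); every one is W ⇒ L
(2,2): moves to (0,2)(W), (2,0)(W), (1,1)(W); every one is W ⇒ L
(2,3): moves to (0,3)(W), (2,1)(W), (1,2)(W); every one is W ⇒ L
(3,1): moves to (1,1)(W), (2,0)(W); every one is W ⇒ L
(3,2): moves to (1,2)(W), (3,0)(W), (2,1)(W); every one is W ⇒ L
(6,0): moves to (4,0)(W), (2,0)(W); every one is W ⇒ L
(6,1): moves to (4,1)(W), (2,1)(W), (5,0)(W); every one is W ⇒ L
(6,4): moves to (4,4)(W), (2,4)(W), (6,2)(W), (5,3)(W); every one is W ⇒ L
(7,0): moves to (5,0)(W), (3,0)(W); every one is W ⇒ L
(7,3): moves to (5,3)(W), (3,3)(W), (7,1)(W), (6,2)(W); every one is W ⇒ L
(7,4): moves to (5,4)(W), (3,4)(W), (7,2)(W), (6,3)(W); every one is W ⇒ L
(8,2): moves to (6,2)(W), (4,2)(W), (8,0)(W), (7,1)(W); every one is W ⇒ L
(8,3): moves to (6,3)(W), (4,3)(W), (8,1)(W), (7,2)(W); every one is W ⇒ L
(9,1): moves to (7,1)(W), (5,1)(W), (8,0)(W); every one is W ⇒ L
(9,2): moves to (7,2)(W), (5,2)(W), (9,0)(W), (8,1)(W); every one is W ⇒ L
Every other cell has at least one move into one of the L cells above, so it is W.
(9,1): one of the L cells justified above, so L
(2,4): the move to (0,4) reaches an L cell, so W
(2,3): one of the L cells justified above, so L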